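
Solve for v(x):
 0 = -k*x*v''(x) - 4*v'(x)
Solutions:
 v(x) = C1 + x^(((re(k) - 4)*re(k) + im(k)^2)/(re(k)^2 + im(k)^2))*(C2*sin(4*log(x)*Abs(im(k))/(re(k)^2 + im(k)^2)) + C3*cos(4*log(x)*im(k)/(re(k)^2 + im(k)^2)))


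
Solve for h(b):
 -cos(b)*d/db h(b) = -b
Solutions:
 h(b) = C1 + Integral(b/cos(b), b)


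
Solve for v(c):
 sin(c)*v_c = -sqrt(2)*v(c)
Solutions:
 v(c) = C1*(cos(c) + 1)^(sqrt(2)/2)/(cos(c) - 1)^(sqrt(2)/2)


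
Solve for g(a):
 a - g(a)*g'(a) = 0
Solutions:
 g(a) = -sqrt(C1 + a^2)
 g(a) = sqrt(C1 + a^2)


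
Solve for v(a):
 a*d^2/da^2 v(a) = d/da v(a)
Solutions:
 v(a) = C1 + C2*a^2


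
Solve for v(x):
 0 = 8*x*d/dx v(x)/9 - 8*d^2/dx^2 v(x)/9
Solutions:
 v(x) = C1 + C2*erfi(sqrt(2)*x/2)


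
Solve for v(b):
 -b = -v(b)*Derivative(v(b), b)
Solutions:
 v(b) = -sqrt(C1 + b^2)
 v(b) = sqrt(C1 + b^2)


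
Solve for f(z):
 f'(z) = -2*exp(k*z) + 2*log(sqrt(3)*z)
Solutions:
 f(z) = C1 + 2*z*log(z) + z*(-2 + log(3)) + Piecewise((-2*exp(k*z)/k, Ne(k, 0)), (-2*z, True))


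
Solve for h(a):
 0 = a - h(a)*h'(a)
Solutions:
 h(a) = -sqrt(C1 + a^2)
 h(a) = sqrt(C1 + a^2)


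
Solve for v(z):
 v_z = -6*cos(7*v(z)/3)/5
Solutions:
 6*z/5 - 3*log(sin(7*v(z)/3) - 1)/14 + 3*log(sin(7*v(z)/3) + 1)/14 = C1


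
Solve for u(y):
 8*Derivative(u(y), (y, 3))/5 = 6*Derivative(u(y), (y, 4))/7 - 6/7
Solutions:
 u(y) = C1 + C2*y + C3*y^2 + C4*exp(28*y/15) - 5*y^3/56


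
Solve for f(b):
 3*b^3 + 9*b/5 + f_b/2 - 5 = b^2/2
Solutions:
 f(b) = C1 - 3*b^4/2 + b^3/3 - 9*b^2/5 + 10*b


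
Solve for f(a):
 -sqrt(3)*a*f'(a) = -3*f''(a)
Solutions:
 f(a) = C1 + C2*erfi(sqrt(2)*3^(3/4)*a/6)


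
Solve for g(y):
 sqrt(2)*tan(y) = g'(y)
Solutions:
 g(y) = C1 - sqrt(2)*log(cos(y))


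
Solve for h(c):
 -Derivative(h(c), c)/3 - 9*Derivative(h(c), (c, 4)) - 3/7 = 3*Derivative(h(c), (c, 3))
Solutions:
 h(c) = C1 + C2*exp(c*(-4 + 2*2^(1/3)/(3*sqrt(93) + 29)^(1/3) + 2^(2/3)*(3*sqrt(93) + 29)^(1/3))/36)*sin(2^(1/3)*sqrt(3)*c*(-2^(1/3)*(3*sqrt(93) + 29)^(1/3) + 2/(3*sqrt(93) + 29)^(1/3))/36) + C3*exp(c*(-4 + 2*2^(1/3)/(3*sqrt(93) + 29)^(1/3) + 2^(2/3)*(3*sqrt(93) + 29)^(1/3))/36)*cos(2^(1/3)*sqrt(3)*c*(-2^(1/3)*(3*sqrt(93) + 29)^(1/3) + 2/(3*sqrt(93) + 29)^(1/3))/36) + C4*exp(-c*(2*2^(1/3)/(3*sqrt(93) + 29)^(1/3) + 2 + 2^(2/3)*(3*sqrt(93) + 29)^(1/3))/18) - 9*c/7


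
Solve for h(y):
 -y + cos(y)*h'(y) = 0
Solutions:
 h(y) = C1 + Integral(y/cos(y), y)


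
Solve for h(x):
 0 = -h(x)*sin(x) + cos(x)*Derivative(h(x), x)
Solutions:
 h(x) = C1/cos(x)


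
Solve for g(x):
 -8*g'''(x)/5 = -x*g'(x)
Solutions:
 g(x) = C1 + Integral(C2*airyai(5^(1/3)*x/2) + C3*airybi(5^(1/3)*x/2), x)


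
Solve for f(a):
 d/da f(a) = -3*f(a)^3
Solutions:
 f(a) = -sqrt(2)*sqrt(-1/(C1 - 3*a))/2
 f(a) = sqrt(2)*sqrt(-1/(C1 - 3*a))/2


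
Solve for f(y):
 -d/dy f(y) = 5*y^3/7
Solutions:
 f(y) = C1 - 5*y^4/28


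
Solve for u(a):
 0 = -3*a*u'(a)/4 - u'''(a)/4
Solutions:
 u(a) = C1 + Integral(C2*airyai(-3^(1/3)*a) + C3*airybi(-3^(1/3)*a), a)


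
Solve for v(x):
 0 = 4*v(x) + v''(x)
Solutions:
 v(x) = C1*sin(2*x) + C2*cos(2*x)


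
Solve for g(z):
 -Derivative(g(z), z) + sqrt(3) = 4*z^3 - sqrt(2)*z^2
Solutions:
 g(z) = C1 - z^4 + sqrt(2)*z^3/3 + sqrt(3)*z


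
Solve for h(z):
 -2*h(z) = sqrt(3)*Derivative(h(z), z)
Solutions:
 h(z) = C1*exp(-2*sqrt(3)*z/3)


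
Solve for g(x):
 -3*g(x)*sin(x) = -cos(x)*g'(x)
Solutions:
 g(x) = C1/cos(x)^3


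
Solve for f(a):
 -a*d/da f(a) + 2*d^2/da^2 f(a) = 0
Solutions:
 f(a) = C1 + C2*erfi(a/2)


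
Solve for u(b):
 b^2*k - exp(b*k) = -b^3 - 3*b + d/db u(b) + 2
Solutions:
 u(b) = C1 + b^4/4 + b^3*k/3 + 3*b^2/2 - 2*b - exp(b*k)/k


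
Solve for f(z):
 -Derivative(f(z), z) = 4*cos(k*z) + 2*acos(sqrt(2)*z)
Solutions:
 f(z) = C1 - 2*z*acos(sqrt(2)*z) + sqrt(2)*sqrt(1 - 2*z^2) - 4*Piecewise((sin(k*z)/k, Ne(k, 0)), (z, True))


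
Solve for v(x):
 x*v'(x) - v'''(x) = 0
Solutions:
 v(x) = C1 + Integral(C2*airyai(x) + C3*airybi(x), x)


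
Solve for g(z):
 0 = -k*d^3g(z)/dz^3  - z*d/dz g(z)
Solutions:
 g(z) = C1 + Integral(C2*airyai(z*(-1/k)^(1/3)) + C3*airybi(z*(-1/k)^(1/3)), z)


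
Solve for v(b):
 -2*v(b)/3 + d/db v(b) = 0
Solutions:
 v(b) = C1*exp(2*b/3)


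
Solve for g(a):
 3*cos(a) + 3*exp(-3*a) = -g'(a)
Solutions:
 g(a) = C1 - 3*sin(a) + exp(-3*a)


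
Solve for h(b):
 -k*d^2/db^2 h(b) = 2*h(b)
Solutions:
 h(b) = C1*exp(-sqrt(2)*b*sqrt(-1/k)) + C2*exp(sqrt(2)*b*sqrt(-1/k))


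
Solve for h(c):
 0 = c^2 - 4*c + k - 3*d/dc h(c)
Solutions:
 h(c) = C1 + c^3/9 - 2*c^2/3 + c*k/3


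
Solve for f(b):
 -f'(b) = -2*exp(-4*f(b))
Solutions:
 f(b) = log(-I*(C1 + 8*b)^(1/4))
 f(b) = log(I*(C1 + 8*b)^(1/4))
 f(b) = log(-(C1 + 8*b)^(1/4))
 f(b) = log(C1 + 8*b)/4


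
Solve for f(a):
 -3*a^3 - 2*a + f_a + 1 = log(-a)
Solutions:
 f(a) = C1 + 3*a^4/4 + a^2 + a*log(-a) - 2*a


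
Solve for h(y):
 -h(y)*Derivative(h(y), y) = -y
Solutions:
 h(y) = -sqrt(C1 + y^2)
 h(y) = sqrt(C1 + y^2)


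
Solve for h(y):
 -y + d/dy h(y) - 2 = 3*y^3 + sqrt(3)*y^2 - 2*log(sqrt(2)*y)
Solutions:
 h(y) = C1 + 3*y^4/4 + sqrt(3)*y^3/3 + y^2/2 - 2*y*log(y) - y*log(2) + 4*y


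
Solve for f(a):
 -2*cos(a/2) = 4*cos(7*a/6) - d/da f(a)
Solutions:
 f(a) = C1 + 4*sin(a/2) + 24*sin(7*a/6)/7


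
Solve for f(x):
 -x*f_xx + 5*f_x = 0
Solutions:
 f(x) = C1 + C2*x^6


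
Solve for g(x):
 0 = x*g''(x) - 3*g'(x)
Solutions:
 g(x) = C1 + C2*x^4


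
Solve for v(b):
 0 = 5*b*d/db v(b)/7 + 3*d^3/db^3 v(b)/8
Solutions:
 v(b) = C1 + Integral(C2*airyai(-2*21^(2/3)*5^(1/3)*b/21) + C3*airybi(-2*21^(2/3)*5^(1/3)*b/21), b)


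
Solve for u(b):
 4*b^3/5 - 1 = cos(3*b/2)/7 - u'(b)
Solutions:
 u(b) = C1 - b^4/5 + b + 2*sin(3*b/2)/21


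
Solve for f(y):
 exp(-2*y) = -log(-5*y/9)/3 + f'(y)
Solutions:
 f(y) = C1 + y*log(-y)/3 + y*(-2*log(3) - 1 + log(5))/3 - exp(-2*y)/2


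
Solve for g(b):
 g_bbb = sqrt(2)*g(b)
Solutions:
 g(b) = C3*exp(2^(1/6)*b) + (C1*sin(2^(1/6)*sqrt(3)*b/2) + C2*cos(2^(1/6)*sqrt(3)*b/2))*exp(-2^(1/6)*b/2)


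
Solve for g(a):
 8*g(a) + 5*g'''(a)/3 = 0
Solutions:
 g(a) = C3*exp(-2*3^(1/3)*5^(2/3)*a/5) + (C1*sin(3^(5/6)*5^(2/3)*a/5) + C2*cos(3^(5/6)*5^(2/3)*a/5))*exp(3^(1/3)*5^(2/3)*a/5)


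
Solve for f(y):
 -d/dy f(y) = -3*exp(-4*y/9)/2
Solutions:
 f(y) = C1 - 27*exp(-4*y/9)/8


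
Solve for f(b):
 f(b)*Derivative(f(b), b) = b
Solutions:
 f(b) = -sqrt(C1 + b^2)
 f(b) = sqrt(C1 + b^2)


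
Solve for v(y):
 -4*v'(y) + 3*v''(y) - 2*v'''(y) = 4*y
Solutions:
 v(y) = C1 - y^2/2 - 3*y/4 + (C2*sin(sqrt(23)*y/4) + C3*cos(sqrt(23)*y/4))*exp(3*y/4)


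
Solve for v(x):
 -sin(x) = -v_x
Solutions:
 v(x) = C1 - cos(x)


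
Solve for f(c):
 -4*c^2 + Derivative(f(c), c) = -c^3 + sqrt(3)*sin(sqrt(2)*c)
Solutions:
 f(c) = C1 - c^4/4 + 4*c^3/3 - sqrt(6)*cos(sqrt(2)*c)/2


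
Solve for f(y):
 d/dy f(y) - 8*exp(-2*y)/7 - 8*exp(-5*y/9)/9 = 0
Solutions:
 f(y) = C1 - 4*exp(-2*y)/7 - 8*exp(-5*y/9)/5


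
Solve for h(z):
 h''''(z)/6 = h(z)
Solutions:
 h(z) = C1*exp(-6^(1/4)*z) + C2*exp(6^(1/4)*z) + C3*sin(6^(1/4)*z) + C4*cos(6^(1/4)*z)


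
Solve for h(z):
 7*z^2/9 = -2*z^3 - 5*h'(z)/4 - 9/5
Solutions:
 h(z) = C1 - 2*z^4/5 - 28*z^3/135 - 36*z/25


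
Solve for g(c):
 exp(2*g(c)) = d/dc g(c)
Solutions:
 g(c) = log(-sqrt(-1/(C1 + c))) - log(2)/2
 g(c) = log(-1/(C1 + c))/2 - log(2)/2


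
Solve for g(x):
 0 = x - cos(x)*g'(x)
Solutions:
 g(x) = C1 + Integral(x/cos(x), x)


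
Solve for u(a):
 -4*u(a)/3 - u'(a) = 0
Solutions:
 u(a) = C1*exp(-4*a/3)


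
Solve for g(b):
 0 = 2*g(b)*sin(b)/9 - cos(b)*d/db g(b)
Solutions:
 g(b) = C1/cos(b)^(2/9)


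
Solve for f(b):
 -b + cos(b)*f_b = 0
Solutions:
 f(b) = C1 + Integral(b/cos(b), b)


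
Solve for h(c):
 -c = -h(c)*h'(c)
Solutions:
 h(c) = -sqrt(C1 + c^2)
 h(c) = sqrt(C1 + c^2)


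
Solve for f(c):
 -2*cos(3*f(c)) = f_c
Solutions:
 f(c) = -asin((C1 + exp(12*c))/(C1 - exp(12*c)))/3 + pi/3
 f(c) = asin((C1 + exp(12*c))/(C1 - exp(12*c)))/3


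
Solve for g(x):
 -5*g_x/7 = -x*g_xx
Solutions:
 g(x) = C1 + C2*x^(12/7)


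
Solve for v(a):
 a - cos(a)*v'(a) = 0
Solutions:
 v(a) = C1 + Integral(a/cos(a), a)


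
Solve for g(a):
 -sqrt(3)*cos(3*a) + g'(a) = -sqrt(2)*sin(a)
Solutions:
 g(a) = C1 + sqrt(3)*sin(3*a)/3 + sqrt(2)*cos(a)


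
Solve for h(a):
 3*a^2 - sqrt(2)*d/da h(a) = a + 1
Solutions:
 h(a) = C1 + sqrt(2)*a^3/2 - sqrt(2)*a^2/4 - sqrt(2)*a/2


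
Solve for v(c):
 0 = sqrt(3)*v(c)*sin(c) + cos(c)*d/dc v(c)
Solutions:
 v(c) = C1*cos(c)^(sqrt(3))


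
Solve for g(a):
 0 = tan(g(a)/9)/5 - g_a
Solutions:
 g(a) = -9*asin(C1*exp(a/45)) + 9*pi
 g(a) = 9*asin(C1*exp(a/45))


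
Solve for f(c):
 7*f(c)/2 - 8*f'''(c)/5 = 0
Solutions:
 f(c) = C3*exp(2^(2/3)*35^(1/3)*c/4) + (C1*sin(2^(2/3)*sqrt(3)*35^(1/3)*c/8) + C2*cos(2^(2/3)*sqrt(3)*35^(1/3)*c/8))*exp(-2^(2/3)*35^(1/3)*c/8)


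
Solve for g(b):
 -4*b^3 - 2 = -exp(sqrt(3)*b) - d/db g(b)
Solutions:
 g(b) = C1 + b^4 + 2*b - sqrt(3)*exp(sqrt(3)*b)/3


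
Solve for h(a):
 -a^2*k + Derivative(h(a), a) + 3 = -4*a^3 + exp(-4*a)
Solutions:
 h(a) = C1 - a^4 + a^3*k/3 - 3*a - exp(-4*a)/4


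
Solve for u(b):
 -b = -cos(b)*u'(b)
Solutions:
 u(b) = C1 + Integral(b/cos(b), b)


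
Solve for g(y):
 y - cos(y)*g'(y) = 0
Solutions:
 g(y) = C1 + Integral(y/cos(y), y)


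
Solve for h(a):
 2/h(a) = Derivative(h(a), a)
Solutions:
 h(a) = -sqrt(C1 + 4*a)
 h(a) = sqrt(C1 + 4*a)


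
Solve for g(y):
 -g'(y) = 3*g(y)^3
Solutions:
 g(y) = -sqrt(2)*sqrt(-1/(C1 - 3*y))/2
 g(y) = sqrt(2)*sqrt(-1/(C1 - 3*y))/2


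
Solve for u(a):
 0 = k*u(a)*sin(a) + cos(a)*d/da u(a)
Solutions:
 u(a) = C1*exp(k*log(cos(a)))


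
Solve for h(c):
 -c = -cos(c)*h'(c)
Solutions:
 h(c) = C1 + Integral(c/cos(c), c)


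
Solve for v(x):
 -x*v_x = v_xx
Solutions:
 v(x) = C1 + C2*erf(sqrt(2)*x/2)


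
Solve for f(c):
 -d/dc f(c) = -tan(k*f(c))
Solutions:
 f(c) = Piecewise((-asin(exp(C1*k + c*k))/k + pi/k, Ne(k, 0)), (nan, True))
 f(c) = Piecewise((asin(exp(C1*k + c*k))/k, Ne(k, 0)), (nan, True))


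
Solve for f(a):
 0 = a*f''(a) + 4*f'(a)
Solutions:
 f(a) = C1 + C2/a^3


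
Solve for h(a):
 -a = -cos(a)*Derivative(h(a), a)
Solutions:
 h(a) = C1 + Integral(a/cos(a), a)


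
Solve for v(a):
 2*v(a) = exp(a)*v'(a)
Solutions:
 v(a) = C1*exp(-2*exp(-a))


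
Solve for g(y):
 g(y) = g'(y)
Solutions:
 g(y) = C1*exp(y)


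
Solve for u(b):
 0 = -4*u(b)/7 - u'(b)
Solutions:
 u(b) = C1*exp(-4*b/7)


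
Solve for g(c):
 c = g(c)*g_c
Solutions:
 g(c) = -sqrt(C1 + c^2)
 g(c) = sqrt(C1 + c^2)


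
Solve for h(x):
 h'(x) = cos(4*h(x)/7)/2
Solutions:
 -x/2 - 7*log(sin(4*h(x)/7) - 1)/8 + 7*log(sin(4*h(x)/7) + 1)/8 = C1


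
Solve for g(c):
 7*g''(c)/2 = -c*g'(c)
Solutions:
 g(c) = C1 + C2*erf(sqrt(7)*c/7)


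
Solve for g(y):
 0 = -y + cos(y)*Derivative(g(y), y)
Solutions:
 g(y) = C1 + Integral(y/cos(y), y)


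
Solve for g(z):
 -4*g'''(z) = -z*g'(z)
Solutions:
 g(z) = C1 + Integral(C2*airyai(2^(1/3)*z/2) + C3*airybi(2^(1/3)*z/2), z)


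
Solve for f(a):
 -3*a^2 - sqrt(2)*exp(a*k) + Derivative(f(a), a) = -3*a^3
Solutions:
 f(a) = C1 - 3*a^4/4 + a^3 + sqrt(2)*exp(a*k)/k


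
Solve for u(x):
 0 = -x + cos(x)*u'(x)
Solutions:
 u(x) = C1 + Integral(x/cos(x), x)


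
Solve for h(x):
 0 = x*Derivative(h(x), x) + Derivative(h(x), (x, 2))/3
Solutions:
 h(x) = C1 + C2*erf(sqrt(6)*x/2)


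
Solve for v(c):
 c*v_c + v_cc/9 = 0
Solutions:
 v(c) = C1 + C2*erf(3*sqrt(2)*c/2)


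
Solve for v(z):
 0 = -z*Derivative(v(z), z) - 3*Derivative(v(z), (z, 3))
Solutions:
 v(z) = C1 + Integral(C2*airyai(-3^(2/3)*z/3) + C3*airybi(-3^(2/3)*z/3), z)


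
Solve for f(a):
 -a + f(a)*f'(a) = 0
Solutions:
 f(a) = -sqrt(C1 + a^2)
 f(a) = sqrt(C1 + a^2)


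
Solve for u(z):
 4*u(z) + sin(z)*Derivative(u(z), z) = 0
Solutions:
 u(z) = C1*(cos(z)^2 + 2*cos(z) + 1)/(cos(z)^2 - 2*cos(z) + 1)


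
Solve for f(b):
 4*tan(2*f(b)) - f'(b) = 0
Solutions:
 f(b) = -asin(C1*exp(8*b))/2 + pi/2
 f(b) = asin(C1*exp(8*b))/2


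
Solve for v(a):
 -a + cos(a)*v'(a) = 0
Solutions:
 v(a) = C1 + Integral(a/cos(a), a)


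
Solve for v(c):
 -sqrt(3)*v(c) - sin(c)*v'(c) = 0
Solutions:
 v(c) = C1*(cos(c) + 1)^(sqrt(3)/2)/(cos(c) - 1)^(sqrt(3)/2)


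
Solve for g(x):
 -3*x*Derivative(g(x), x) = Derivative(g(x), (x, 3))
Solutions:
 g(x) = C1 + Integral(C2*airyai(-3^(1/3)*x) + C3*airybi(-3^(1/3)*x), x)


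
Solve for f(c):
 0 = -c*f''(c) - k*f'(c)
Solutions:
 f(c) = C1 + c^(1 - re(k))*(C2*sin(log(c)*Abs(im(k))) + C3*cos(log(c)*im(k)))


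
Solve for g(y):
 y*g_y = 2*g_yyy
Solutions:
 g(y) = C1 + Integral(C2*airyai(2^(2/3)*y/2) + C3*airybi(2^(2/3)*y/2), y)


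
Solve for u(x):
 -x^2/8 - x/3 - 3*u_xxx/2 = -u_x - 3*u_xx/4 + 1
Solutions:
 u(x) = C1 + C2*exp(x*(3 - sqrt(105))/12) + C3*exp(x*(3 + sqrt(105))/12) + x^3/24 + 7*x^2/96 + 81*x/64


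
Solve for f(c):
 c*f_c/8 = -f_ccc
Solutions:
 f(c) = C1 + Integral(C2*airyai(-c/2) + C3*airybi(-c/2), c)


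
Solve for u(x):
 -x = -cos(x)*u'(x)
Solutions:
 u(x) = C1 + Integral(x/cos(x), x)


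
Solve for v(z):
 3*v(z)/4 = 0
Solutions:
 v(z) = 0


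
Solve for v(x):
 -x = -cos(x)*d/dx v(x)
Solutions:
 v(x) = C1 + Integral(x/cos(x), x)


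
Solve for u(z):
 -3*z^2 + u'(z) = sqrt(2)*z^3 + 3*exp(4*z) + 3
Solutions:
 u(z) = C1 + sqrt(2)*z^4/4 + z^3 + 3*z + 3*exp(4*z)/4


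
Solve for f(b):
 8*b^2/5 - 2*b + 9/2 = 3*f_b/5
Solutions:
 f(b) = C1 + 8*b^3/9 - 5*b^2/3 + 15*b/2


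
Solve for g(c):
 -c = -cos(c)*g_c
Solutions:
 g(c) = C1 + Integral(c/cos(c), c)


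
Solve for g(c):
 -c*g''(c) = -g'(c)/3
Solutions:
 g(c) = C1 + C2*c^(4/3)


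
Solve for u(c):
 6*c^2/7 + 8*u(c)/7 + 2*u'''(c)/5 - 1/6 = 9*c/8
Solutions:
 u(c) = C3*exp(-20^(1/3)*7^(2/3)*c/7) - 3*c^2/4 + 63*c/64 + (C1*sin(20^(1/3)*sqrt(3)*7^(2/3)*c/14) + C2*cos(20^(1/3)*sqrt(3)*7^(2/3)*c/14))*exp(20^(1/3)*7^(2/3)*c/14) + 7/48


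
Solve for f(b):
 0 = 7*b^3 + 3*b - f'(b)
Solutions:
 f(b) = C1 + 7*b^4/4 + 3*b^2/2


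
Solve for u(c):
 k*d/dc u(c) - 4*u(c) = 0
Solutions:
 u(c) = C1*exp(4*c/k)


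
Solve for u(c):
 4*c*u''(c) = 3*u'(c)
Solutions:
 u(c) = C1 + C2*c^(7/4)


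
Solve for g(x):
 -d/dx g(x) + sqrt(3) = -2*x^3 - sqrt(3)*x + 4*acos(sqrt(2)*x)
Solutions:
 g(x) = C1 + x^4/2 + sqrt(3)*x^2/2 - 4*x*acos(sqrt(2)*x) + sqrt(3)*x + 2*sqrt(2)*sqrt(1 - 2*x^2)


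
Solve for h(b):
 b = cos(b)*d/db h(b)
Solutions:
 h(b) = C1 + Integral(b/cos(b), b)


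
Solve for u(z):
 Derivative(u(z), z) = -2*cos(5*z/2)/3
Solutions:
 u(z) = C1 - 4*sin(5*z/2)/15


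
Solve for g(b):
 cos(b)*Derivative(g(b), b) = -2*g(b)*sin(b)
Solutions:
 g(b) = C1*cos(b)^2


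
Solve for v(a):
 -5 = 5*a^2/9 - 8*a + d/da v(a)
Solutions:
 v(a) = C1 - 5*a^3/27 + 4*a^2 - 5*a


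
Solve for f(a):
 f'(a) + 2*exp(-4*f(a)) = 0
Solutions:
 f(a) = log(-I*(C1 - 8*a)^(1/4))
 f(a) = log(I*(C1 - 8*a)^(1/4))
 f(a) = log(-(C1 - 8*a)^(1/4))
 f(a) = log(C1 - 8*a)/4


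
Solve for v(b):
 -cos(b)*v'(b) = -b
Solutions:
 v(b) = C1 + Integral(b/cos(b), b)


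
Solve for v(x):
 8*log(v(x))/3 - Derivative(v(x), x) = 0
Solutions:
 li(v(x)) = C1 + 8*x/3


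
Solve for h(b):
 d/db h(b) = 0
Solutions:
 h(b) = C1


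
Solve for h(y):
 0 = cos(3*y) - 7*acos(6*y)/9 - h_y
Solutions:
 h(y) = C1 - 7*y*acos(6*y)/9 + 7*sqrt(1 - 36*y^2)/54 + sin(3*y)/3


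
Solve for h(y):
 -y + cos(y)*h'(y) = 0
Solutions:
 h(y) = C1 + Integral(y/cos(y), y)


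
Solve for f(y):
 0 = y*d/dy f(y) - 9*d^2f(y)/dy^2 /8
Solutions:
 f(y) = C1 + C2*erfi(2*y/3)


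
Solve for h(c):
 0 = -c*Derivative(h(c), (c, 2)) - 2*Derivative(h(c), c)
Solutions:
 h(c) = C1 + C2/c


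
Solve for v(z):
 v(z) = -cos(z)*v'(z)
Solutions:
 v(z) = C1*sqrt(sin(z) - 1)/sqrt(sin(z) + 1)


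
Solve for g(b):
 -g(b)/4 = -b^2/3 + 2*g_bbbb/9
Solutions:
 g(b) = 4*b^2/3 + (C1*sin(2^(3/4)*sqrt(3)*b/4) + C2*cos(2^(3/4)*sqrt(3)*b/4))*exp(-2^(3/4)*sqrt(3)*b/4) + (C3*sin(2^(3/4)*sqrt(3)*b/4) + C4*cos(2^(3/4)*sqrt(3)*b/4))*exp(2^(3/4)*sqrt(3)*b/4)


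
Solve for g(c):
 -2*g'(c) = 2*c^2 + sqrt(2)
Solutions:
 g(c) = C1 - c^3/3 - sqrt(2)*c/2


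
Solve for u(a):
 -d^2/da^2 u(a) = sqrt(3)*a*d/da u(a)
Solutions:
 u(a) = C1 + C2*erf(sqrt(2)*3^(1/4)*a/2)


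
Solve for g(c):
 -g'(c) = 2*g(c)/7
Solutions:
 g(c) = C1*exp(-2*c/7)


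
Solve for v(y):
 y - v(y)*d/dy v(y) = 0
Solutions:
 v(y) = -sqrt(C1 + y^2)
 v(y) = sqrt(C1 + y^2)


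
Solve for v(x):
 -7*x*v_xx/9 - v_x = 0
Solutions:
 v(x) = C1 + C2/x^(2/7)


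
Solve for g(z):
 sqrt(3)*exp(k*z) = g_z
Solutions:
 g(z) = C1 + sqrt(3)*exp(k*z)/k


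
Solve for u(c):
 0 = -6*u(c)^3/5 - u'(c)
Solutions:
 u(c) = -sqrt(10)*sqrt(-1/(C1 - 6*c))/2
 u(c) = sqrt(10)*sqrt(-1/(C1 - 6*c))/2


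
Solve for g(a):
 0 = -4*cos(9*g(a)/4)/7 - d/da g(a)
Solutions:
 4*a/7 - 2*log(sin(9*g(a)/4) - 1)/9 + 2*log(sin(9*g(a)/4) + 1)/9 = C1


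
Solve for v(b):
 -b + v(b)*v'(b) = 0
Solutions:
 v(b) = -sqrt(C1 + b^2)
 v(b) = sqrt(C1 + b^2)


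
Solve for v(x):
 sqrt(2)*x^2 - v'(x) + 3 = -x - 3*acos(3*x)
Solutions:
 v(x) = C1 + sqrt(2)*x^3/3 + x^2/2 + 3*x*acos(3*x) + 3*x - sqrt(1 - 9*x^2)


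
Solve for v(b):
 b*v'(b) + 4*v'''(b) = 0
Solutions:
 v(b) = C1 + Integral(C2*airyai(-2^(1/3)*b/2) + C3*airybi(-2^(1/3)*b/2), b)


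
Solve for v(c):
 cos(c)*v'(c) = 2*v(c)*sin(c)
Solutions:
 v(c) = C1/cos(c)^2


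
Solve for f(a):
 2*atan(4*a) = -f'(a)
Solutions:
 f(a) = C1 - 2*a*atan(4*a) + log(16*a^2 + 1)/4


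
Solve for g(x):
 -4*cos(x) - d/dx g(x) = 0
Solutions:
 g(x) = C1 - 4*sin(x)


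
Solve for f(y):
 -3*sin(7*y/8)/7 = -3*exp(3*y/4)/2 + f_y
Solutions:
 f(y) = C1 + 2*exp(3*y/4) + 24*cos(7*y/8)/49


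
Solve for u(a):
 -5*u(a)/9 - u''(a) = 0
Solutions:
 u(a) = C1*sin(sqrt(5)*a/3) + C2*cos(sqrt(5)*a/3)


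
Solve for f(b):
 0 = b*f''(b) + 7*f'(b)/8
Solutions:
 f(b) = C1 + C2*b^(1/8)


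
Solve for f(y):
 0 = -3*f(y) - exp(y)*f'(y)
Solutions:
 f(y) = C1*exp(3*exp(-y))


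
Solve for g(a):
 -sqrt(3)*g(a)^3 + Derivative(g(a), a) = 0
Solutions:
 g(a) = -sqrt(2)*sqrt(-1/(C1 + sqrt(3)*a))/2
 g(a) = sqrt(2)*sqrt(-1/(C1 + sqrt(3)*a))/2


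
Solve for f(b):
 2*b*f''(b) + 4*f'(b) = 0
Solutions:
 f(b) = C1 + C2/b


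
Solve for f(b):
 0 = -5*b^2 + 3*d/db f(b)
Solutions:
 f(b) = C1 + 5*b^3/9


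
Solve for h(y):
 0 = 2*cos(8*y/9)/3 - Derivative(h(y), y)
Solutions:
 h(y) = C1 + 3*sin(8*y/9)/4


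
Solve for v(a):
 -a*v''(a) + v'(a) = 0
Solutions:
 v(a) = C1 + C2*a^2


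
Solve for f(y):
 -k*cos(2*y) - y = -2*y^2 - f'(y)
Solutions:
 f(y) = C1 + k*sin(2*y)/2 - 2*y^3/3 + y^2/2


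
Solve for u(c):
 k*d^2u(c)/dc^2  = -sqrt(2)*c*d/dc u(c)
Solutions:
 u(c) = C1 + C2*sqrt(k)*erf(2^(3/4)*c*sqrt(1/k)/2)


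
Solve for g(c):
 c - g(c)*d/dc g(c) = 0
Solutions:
 g(c) = -sqrt(C1 + c^2)
 g(c) = sqrt(C1 + c^2)


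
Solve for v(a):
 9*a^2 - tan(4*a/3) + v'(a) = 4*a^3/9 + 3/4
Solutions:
 v(a) = C1 + a^4/9 - 3*a^3 + 3*a/4 - 3*log(cos(4*a/3))/4


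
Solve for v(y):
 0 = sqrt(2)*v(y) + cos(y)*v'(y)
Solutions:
 v(y) = C1*(sin(y) - 1)^(sqrt(2)/2)/(sin(y) + 1)^(sqrt(2)/2)


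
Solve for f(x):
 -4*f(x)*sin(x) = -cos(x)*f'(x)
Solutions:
 f(x) = C1/cos(x)^4


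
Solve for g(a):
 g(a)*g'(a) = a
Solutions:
 g(a) = -sqrt(C1 + a^2)
 g(a) = sqrt(C1 + a^2)


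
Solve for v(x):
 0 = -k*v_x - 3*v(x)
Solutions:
 v(x) = C1*exp(-3*x/k)


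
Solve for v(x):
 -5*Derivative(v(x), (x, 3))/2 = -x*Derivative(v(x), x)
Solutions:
 v(x) = C1 + Integral(C2*airyai(2^(1/3)*5^(2/3)*x/5) + C3*airybi(2^(1/3)*5^(2/3)*x/5), x)


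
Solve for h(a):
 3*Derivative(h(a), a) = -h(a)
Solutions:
 h(a) = C1*exp(-a/3)


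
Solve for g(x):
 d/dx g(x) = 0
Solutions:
 g(x) = C1


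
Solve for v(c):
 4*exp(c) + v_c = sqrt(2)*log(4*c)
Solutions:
 v(c) = C1 + sqrt(2)*c*log(c) + sqrt(2)*c*(-1 + 2*log(2)) - 4*exp(c)


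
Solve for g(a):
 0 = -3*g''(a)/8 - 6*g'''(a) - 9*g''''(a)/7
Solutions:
 g(a) = C1 + C2*a + C3*exp(a*(-28 + sqrt(742))/12) + C4*exp(-a*(sqrt(742) + 28)/12)


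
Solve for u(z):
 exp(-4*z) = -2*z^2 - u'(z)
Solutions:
 u(z) = C1 - 2*z^3/3 + exp(-4*z)/4


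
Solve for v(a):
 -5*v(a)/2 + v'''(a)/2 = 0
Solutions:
 v(a) = C3*exp(5^(1/3)*a) + (C1*sin(sqrt(3)*5^(1/3)*a/2) + C2*cos(sqrt(3)*5^(1/3)*a/2))*exp(-5^(1/3)*a/2)


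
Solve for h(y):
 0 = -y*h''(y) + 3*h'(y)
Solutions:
 h(y) = C1 + C2*y^4


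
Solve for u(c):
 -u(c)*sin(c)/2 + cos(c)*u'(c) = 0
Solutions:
 u(c) = C1/sqrt(cos(c))


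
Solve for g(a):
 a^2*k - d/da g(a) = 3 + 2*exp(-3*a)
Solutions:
 g(a) = C1 + a^3*k/3 - 3*a + 2*exp(-3*a)/3


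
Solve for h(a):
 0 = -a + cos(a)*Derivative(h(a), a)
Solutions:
 h(a) = C1 + Integral(a/cos(a), a)


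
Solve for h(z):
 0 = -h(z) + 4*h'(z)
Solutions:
 h(z) = C1*exp(z/4)


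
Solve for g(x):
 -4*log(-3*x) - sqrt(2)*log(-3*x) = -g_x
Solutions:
 g(x) = C1 + x*(sqrt(2) + 4)*log(-x) + x*(-4 - sqrt(2) + sqrt(2)*log(3) + 4*log(3))


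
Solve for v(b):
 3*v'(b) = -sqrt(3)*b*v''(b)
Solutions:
 v(b) = C1 + C2*b^(1 - sqrt(3))


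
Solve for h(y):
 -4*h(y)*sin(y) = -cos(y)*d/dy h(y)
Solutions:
 h(y) = C1/cos(y)^4


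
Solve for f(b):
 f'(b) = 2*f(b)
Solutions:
 f(b) = C1*exp(2*b)


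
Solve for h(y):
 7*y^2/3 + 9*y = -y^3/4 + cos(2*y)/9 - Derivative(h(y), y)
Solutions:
 h(y) = C1 - y^4/16 - 7*y^3/9 - 9*y^2/2 + sin(2*y)/18


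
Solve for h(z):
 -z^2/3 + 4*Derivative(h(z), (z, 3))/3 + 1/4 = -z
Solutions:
 h(z) = C1 + C2*z + C3*z^2 + z^5/240 - z^4/32 - z^3/32


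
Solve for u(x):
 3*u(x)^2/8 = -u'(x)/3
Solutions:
 u(x) = 8/(C1 + 9*x)


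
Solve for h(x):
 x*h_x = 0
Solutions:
 h(x) = C1


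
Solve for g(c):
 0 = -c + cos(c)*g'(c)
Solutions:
 g(c) = C1 + Integral(c/cos(c), c)


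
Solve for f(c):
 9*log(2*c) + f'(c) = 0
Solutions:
 f(c) = C1 - 9*c*log(c) - c*log(512) + 9*c


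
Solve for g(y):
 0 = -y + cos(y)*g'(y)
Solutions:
 g(y) = C1 + Integral(y/cos(y), y)


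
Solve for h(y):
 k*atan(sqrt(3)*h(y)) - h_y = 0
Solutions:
 Integral(1/atan(sqrt(3)*_y), (_y, h(y))) = C1 + k*y


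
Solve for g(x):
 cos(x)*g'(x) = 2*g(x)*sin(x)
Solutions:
 g(x) = C1/cos(x)^2


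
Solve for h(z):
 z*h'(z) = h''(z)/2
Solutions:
 h(z) = C1 + C2*erfi(z)


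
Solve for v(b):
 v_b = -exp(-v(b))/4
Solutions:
 v(b) = log(C1 - b/4)


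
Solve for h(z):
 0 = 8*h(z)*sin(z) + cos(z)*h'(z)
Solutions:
 h(z) = C1*cos(z)^8


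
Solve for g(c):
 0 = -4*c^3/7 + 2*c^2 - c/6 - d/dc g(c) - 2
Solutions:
 g(c) = C1 - c^4/7 + 2*c^3/3 - c^2/12 - 2*c


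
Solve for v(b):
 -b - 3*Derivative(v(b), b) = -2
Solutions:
 v(b) = C1 - b^2/6 + 2*b/3


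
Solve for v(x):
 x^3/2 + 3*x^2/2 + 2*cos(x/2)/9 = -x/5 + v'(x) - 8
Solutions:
 v(x) = C1 + x^4/8 + x^3/2 + x^2/10 + 8*x + 4*sin(x/2)/9


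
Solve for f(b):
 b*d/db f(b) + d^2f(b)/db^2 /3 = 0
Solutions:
 f(b) = C1 + C2*erf(sqrt(6)*b/2)


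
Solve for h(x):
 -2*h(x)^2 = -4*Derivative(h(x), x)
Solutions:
 h(x) = -2/(C1 + x)


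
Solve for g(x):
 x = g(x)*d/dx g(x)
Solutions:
 g(x) = -sqrt(C1 + x^2)
 g(x) = sqrt(C1 + x^2)


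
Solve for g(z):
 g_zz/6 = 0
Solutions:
 g(z) = C1 + C2*z


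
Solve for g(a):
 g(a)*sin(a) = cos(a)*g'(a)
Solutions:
 g(a) = C1/cos(a)


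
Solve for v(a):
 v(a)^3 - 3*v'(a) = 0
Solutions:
 v(a) = -sqrt(6)*sqrt(-1/(C1 + a))/2
 v(a) = sqrt(6)*sqrt(-1/(C1 + a))/2


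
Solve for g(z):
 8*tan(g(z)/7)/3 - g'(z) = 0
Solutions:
 g(z) = -7*asin(C1*exp(8*z/21)) + 7*pi
 g(z) = 7*asin(C1*exp(8*z/21))


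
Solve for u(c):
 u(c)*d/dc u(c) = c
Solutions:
 u(c) = -sqrt(C1 + c^2)
 u(c) = sqrt(C1 + c^2)


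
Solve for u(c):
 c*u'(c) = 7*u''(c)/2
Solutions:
 u(c) = C1 + C2*erfi(sqrt(7)*c/7)


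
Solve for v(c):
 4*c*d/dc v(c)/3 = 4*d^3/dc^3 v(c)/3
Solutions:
 v(c) = C1 + Integral(C2*airyai(c) + C3*airybi(c), c)


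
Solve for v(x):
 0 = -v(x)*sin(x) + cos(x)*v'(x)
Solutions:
 v(x) = C1/cos(x)


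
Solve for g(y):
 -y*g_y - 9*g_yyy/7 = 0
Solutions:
 g(y) = C1 + Integral(C2*airyai(-21^(1/3)*y/3) + C3*airybi(-21^(1/3)*y/3), y)


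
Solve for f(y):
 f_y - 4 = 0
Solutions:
 f(y) = C1 + 4*y


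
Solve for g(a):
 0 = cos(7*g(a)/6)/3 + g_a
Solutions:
 a/3 - 3*log(sin(7*g(a)/6) - 1)/7 + 3*log(sin(7*g(a)/6) + 1)/7 = C1


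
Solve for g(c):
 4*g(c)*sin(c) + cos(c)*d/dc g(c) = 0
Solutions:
 g(c) = C1*cos(c)^4


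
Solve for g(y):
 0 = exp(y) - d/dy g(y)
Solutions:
 g(y) = C1 + exp(y)


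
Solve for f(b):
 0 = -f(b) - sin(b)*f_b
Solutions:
 f(b) = C1*sqrt(cos(b) + 1)/sqrt(cos(b) - 1)


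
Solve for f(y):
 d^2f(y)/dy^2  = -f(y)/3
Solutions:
 f(y) = C1*sin(sqrt(3)*y/3) + C2*cos(sqrt(3)*y/3)


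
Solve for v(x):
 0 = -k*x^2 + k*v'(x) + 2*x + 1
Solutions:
 v(x) = C1 + x^3/3 - x^2/k - x/k


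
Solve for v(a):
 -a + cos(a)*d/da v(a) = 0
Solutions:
 v(a) = C1 + Integral(a/cos(a), a)


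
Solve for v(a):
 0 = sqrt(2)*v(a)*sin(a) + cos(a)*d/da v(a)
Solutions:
 v(a) = C1*cos(a)^(sqrt(2))


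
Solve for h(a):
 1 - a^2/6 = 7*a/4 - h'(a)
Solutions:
 h(a) = C1 + a^3/18 + 7*a^2/8 - a


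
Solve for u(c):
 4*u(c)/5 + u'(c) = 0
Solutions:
 u(c) = C1*exp(-4*c/5)


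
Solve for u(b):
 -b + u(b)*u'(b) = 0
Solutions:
 u(b) = -sqrt(C1 + b^2)
 u(b) = sqrt(C1 + b^2)


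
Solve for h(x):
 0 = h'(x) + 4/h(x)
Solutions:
 h(x) = -sqrt(C1 - 8*x)
 h(x) = sqrt(C1 - 8*x)


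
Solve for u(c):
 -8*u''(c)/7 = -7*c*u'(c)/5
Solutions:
 u(c) = C1 + C2*erfi(7*sqrt(5)*c/20)


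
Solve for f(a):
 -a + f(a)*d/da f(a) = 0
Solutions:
 f(a) = -sqrt(C1 + a^2)
 f(a) = sqrt(C1 + a^2)


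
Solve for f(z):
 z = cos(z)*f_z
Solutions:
 f(z) = C1 + Integral(z/cos(z), z)


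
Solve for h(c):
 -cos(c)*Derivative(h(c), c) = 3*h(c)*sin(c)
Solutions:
 h(c) = C1*cos(c)^3


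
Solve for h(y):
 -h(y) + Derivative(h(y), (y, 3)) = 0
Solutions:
 h(y) = C3*exp(y) + (C1*sin(sqrt(3)*y/2) + C2*cos(sqrt(3)*y/2))*exp(-y/2)


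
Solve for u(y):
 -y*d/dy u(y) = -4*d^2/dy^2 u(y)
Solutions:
 u(y) = C1 + C2*erfi(sqrt(2)*y/4)


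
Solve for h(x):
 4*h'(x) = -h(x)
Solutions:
 h(x) = C1*exp(-x/4)


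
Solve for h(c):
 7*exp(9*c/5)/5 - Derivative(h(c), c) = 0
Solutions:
 h(c) = C1 + 7*exp(9*c/5)/9


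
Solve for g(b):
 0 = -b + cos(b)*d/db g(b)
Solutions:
 g(b) = C1 + Integral(b/cos(b), b)


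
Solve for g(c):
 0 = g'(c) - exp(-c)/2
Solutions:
 g(c) = C1 - exp(-c)/2


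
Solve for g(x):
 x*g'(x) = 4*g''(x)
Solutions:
 g(x) = C1 + C2*erfi(sqrt(2)*x/4)


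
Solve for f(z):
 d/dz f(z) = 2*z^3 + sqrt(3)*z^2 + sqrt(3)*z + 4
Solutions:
 f(z) = C1 + z^4/2 + sqrt(3)*z^3/3 + sqrt(3)*z^2/2 + 4*z


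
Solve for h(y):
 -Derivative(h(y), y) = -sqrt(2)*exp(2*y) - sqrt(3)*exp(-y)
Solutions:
 h(y) = C1 + sqrt(2)*exp(2*y)/2 - sqrt(3)*exp(-y)


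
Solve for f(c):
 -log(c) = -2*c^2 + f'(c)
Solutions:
 f(c) = C1 + 2*c^3/3 - c*log(c) + c


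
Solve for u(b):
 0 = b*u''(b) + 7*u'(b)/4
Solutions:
 u(b) = C1 + C2/b^(3/4)


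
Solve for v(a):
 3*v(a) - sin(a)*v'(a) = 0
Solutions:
 v(a) = C1*(cos(a) - 1)^(3/2)/(cos(a) + 1)^(3/2)


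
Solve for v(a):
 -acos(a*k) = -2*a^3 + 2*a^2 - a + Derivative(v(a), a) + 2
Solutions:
 v(a) = C1 + a^4/2 - 2*a^3/3 + a^2/2 - 2*a - Piecewise((a*acos(a*k) - sqrt(-a^2*k^2 + 1)/k, Ne(k, 0)), (pi*a/2, True))


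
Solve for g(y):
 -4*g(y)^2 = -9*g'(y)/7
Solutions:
 g(y) = -9/(C1 + 28*y)


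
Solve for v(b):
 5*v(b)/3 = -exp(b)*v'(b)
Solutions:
 v(b) = C1*exp(5*exp(-b)/3)


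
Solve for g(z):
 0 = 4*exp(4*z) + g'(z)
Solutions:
 g(z) = C1 - exp(4*z)


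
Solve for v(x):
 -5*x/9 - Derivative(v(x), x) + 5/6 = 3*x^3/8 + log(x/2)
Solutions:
 v(x) = C1 - 3*x^4/32 - 5*x^2/18 - x*log(x) + x*log(2) + 11*x/6


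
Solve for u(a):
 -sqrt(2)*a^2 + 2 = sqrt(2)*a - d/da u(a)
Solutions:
 u(a) = C1 + sqrt(2)*a^3/3 + sqrt(2)*a^2/2 - 2*a


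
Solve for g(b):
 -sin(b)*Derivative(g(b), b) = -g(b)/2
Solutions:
 g(b) = C1*(cos(b) - 1)^(1/4)/(cos(b) + 1)^(1/4)


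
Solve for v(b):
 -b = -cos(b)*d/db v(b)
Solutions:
 v(b) = C1 + Integral(b/cos(b), b)


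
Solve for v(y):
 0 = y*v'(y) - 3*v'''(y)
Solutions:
 v(y) = C1 + Integral(C2*airyai(3^(2/3)*y/3) + C3*airybi(3^(2/3)*y/3), y)


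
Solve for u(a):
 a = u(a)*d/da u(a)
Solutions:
 u(a) = -sqrt(C1 + a^2)
 u(a) = sqrt(C1 + a^2)


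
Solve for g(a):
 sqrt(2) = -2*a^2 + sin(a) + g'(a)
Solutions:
 g(a) = C1 + 2*a^3/3 + sqrt(2)*a + cos(a)


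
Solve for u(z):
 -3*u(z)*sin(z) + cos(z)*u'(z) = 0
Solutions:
 u(z) = C1/cos(z)^3


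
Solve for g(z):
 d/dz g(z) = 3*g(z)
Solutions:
 g(z) = C1*exp(3*z)


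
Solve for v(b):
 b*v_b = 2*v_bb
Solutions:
 v(b) = C1 + C2*erfi(b/2)


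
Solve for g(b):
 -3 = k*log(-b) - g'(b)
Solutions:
 g(b) = C1 + b*k*log(-b) + b*(3 - k)


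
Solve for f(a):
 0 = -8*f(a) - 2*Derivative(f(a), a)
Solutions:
 f(a) = C1*exp(-4*a)


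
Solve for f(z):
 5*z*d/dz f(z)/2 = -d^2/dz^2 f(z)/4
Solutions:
 f(z) = C1 + C2*erf(sqrt(5)*z)


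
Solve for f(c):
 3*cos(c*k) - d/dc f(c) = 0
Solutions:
 f(c) = C1 + 3*sin(c*k)/k


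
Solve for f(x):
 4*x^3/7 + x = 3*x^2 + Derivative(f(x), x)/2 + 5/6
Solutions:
 f(x) = C1 + 2*x^4/7 - 2*x^3 + x^2 - 5*x/3


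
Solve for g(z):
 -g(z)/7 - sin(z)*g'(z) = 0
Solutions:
 g(z) = C1*(cos(z) + 1)^(1/14)/(cos(z) - 1)^(1/14)


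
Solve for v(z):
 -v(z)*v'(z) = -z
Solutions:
 v(z) = -sqrt(C1 + z^2)
 v(z) = sqrt(C1 + z^2)


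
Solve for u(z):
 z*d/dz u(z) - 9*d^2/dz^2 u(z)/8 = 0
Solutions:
 u(z) = C1 + C2*erfi(2*z/3)


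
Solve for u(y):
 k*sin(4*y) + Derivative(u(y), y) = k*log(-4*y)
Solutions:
 u(y) = C1 + k*(y*log(-y) - y + 2*y*log(2) + cos(4*y)/4)


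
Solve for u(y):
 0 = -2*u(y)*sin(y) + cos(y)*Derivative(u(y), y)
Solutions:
 u(y) = C1/cos(y)^2


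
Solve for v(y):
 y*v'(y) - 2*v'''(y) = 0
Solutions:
 v(y) = C1 + Integral(C2*airyai(2^(2/3)*y/2) + C3*airybi(2^(2/3)*y/2), y)


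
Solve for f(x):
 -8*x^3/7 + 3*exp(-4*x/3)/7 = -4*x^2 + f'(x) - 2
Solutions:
 f(x) = C1 - 2*x^4/7 + 4*x^3/3 + 2*x - 9*exp(-4*x/3)/28


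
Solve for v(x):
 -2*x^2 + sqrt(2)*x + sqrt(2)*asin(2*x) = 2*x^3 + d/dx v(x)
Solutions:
 v(x) = C1 - x^4/2 - 2*x^3/3 + sqrt(2)*x^2/2 + sqrt(2)*(x*asin(2*x) + sqrt(1 - 4*x^2)/2)


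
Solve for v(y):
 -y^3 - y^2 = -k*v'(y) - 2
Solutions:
 v(y) = C1 + y^4/(4*k) + y^3/(3*k) - 2*y/k


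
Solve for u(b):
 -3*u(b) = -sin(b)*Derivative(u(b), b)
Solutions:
 u(b) = C1*(cos(b) - 1)^(3/2)/(cos(b) + 1)^(3/2)


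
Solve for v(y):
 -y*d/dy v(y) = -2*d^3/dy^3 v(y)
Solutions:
 v(y) = C1 + Integral(C2*airyai(2^(2/3)*y/2) + C3*airybi(2^(2/3)*y/2), y)


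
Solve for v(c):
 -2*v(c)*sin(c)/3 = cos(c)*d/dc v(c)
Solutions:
 v(c) = C1*cos(c)^(2/3)


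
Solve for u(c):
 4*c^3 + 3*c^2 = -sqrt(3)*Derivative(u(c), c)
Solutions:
 u(c) = C1 - sqrt(3)*c^4/3 - sqrt(3)*c^3/3


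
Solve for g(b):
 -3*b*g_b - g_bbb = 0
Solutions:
 g(b) = C1 + Integral(C2*airyai(-3^(1/3)*b) + C3*airybi(-3^(1/3)*b), b)


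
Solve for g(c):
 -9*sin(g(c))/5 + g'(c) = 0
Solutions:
 -9*c/5 + log(cos(g(c)) - 1)/2 - log(cos(g(c)) + 1)/2 = C1


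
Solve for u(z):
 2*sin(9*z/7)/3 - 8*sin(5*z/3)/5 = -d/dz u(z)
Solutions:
 u(z) = C1 + 14*cos(9*z/7)/27 - 24*cos(5*z/3)/25


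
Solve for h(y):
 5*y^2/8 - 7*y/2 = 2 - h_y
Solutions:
 h(y) = C1 - 5*y^3/24 + 7*y^2/4 + 2*y


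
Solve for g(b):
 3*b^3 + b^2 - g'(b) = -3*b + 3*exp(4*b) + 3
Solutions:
 g(b) = C1 + 3*b^4/4 + b^3/3 + 3*b^2/2 - 3*b - 3*exp(4*b)/4


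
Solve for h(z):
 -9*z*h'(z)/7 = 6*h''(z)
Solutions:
 h(z) = C1 + C2*erf(sqrt(21)*z/14)


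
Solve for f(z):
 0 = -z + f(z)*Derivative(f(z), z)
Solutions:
 f(z) = -sqrt(C1 + z^2)
 f(z) = sqrt(C1 + z^2)


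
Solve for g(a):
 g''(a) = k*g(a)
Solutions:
 g(a) = C1*exp(-a*sqrt(k)) + C2*exp(a*sqrt(k))


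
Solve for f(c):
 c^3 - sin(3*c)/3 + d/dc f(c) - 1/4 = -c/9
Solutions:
 f(c) = C1 - c^4/4 - c^2/18 + c/4 - cos(3*c)/9


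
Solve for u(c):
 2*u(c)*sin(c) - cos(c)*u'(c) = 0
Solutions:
 u(c) = C1/cos(c)^2


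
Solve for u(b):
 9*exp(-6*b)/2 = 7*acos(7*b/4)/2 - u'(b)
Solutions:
 u(b) = C1 + 7*b*acos(7*b/4)/2 - sqrt(16 - 49*b^2)/2 + 3*exp(-6*b)/4


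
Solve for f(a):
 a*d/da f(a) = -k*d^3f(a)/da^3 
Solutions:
 f(a) = C1 + Integral(C2*airyai(a*(-1/k)^(1/3)) + C3*airybi(a*(-1/k)^(1/3)), a)


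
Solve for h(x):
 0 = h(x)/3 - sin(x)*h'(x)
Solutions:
 h(x) = C1*(cos(x) - 1)^(1/6)/(cos(x) + 1)^(1/6)


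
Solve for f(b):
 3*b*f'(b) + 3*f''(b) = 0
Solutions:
 f(b) = C1 + C2*erf(sqrt(2)*b/2)


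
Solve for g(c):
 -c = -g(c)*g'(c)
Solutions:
 g(c) = -sqrt(C1 + c^2)
 g(c) = sqrt(C1 + c^2)


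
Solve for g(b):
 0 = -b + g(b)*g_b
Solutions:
 g(b) = -sqrt(C1 + b^2)
 g(b) = sqrt(C1 + b^2)


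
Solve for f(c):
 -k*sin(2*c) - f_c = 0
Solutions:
 f(c) = C1 + k*cos(2*c)/2


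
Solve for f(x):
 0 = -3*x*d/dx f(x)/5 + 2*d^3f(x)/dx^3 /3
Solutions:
 f(x) = C1 + Integral(C2*airyai(30^(2/3)*x/10) + C3*airybi(30^(2/3)*x/10), x)


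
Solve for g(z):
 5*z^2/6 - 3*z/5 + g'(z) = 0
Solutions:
 g(z) = C1 - 5*z^3/18 + 3*z^2/10


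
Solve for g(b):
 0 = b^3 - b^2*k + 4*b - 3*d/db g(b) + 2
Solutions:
 g(b) = C1 + b^4/12 - b^3*k/9 + 2*b^2/3 + 2*b/3


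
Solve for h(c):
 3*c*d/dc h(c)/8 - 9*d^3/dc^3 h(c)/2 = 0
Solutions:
 h(c) = C1 + Integral(C2*airyai(18^(1/3)*c/6) + C3*airybi(18^(1/3)*c/6), c)


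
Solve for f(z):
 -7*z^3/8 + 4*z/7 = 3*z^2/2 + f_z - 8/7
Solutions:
 f(z) = C1 - 7*z^4/32 - z^3/2 + 2*z^2/7 + 8*z/7


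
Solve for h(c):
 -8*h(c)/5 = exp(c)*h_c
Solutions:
 h(c) = C1*exp(8*exp(-c)/5)


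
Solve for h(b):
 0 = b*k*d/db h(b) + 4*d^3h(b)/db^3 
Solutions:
 h(b) = C1 + Integral(C2*airyai(2^(1/3)*b*(-k)^(1/3)/2) + C3*airybi(2^(1/3)*b*(-k)^(1/3)/2), b)


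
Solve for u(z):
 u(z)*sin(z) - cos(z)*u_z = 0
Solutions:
 u(z) = C1/cos(z)


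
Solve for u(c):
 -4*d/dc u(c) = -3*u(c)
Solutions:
 u(c) = C1*exp(3*c/4)


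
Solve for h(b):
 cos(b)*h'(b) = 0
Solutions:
 h(b) = C1


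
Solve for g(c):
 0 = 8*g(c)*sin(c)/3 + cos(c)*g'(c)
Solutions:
 g(c) = C1*cos(c)^(8/3)


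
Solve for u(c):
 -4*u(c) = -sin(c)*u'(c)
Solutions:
 u(c) = C1*(cos(c)^2 - 2*cos(c) + 1)/(cos(c)^2 + 2*cos(c) + 1)


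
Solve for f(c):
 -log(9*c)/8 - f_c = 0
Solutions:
 f(c) = C1 - c*log(c)/8 - c*log(3)/4 + c/8


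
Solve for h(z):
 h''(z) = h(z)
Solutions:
 h(z) = C1*exp(-z) + C2*exp(z)


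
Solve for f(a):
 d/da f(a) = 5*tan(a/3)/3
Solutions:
 f(a) = C1 - 5*log(cos(a/3))


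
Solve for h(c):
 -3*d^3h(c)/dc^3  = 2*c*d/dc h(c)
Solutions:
 h(c) = C1 + Integral(C2*airyai(-2^(1/3)*3^(2/3)*c/3) + C3*airybi(-2^(1/3)*3^(2/3)*c/3), c)


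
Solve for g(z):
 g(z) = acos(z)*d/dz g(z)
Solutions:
 g(z) = C1*exp(Integral(1/acos(z), z))


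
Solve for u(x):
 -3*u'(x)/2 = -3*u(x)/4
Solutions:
 u(x) = C1*exp(x/2)


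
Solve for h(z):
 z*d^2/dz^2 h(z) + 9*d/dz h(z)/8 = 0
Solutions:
 h(z) = C1 + C2/z^(1/8)


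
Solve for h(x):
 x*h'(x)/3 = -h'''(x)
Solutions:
 h(x) = C1 + Integral(C2*airyai(-3^(2/3)*x/3) + C3*airybi(-3^(2/3)*x/3), x)


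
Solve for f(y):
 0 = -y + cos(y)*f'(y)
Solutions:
 f(y) = C1 + Integral(y/cos(y), y)


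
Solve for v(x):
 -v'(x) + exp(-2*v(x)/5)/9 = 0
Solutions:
 v(x) = 5*log(-sqrt(C1 + x)) - 5*log(15) + 5*log(10)/2
 v(x) = 5*log(C1 + x)/2 - 5*log(15) + 5*log(10)/2


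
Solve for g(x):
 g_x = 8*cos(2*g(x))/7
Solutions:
 -8*x/7 - log(sin(2*g(x)) - 1)/4 + log(sin(2*g(x)) + 1)/4 = C1


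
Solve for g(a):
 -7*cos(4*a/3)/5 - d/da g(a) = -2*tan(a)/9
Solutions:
 g(a) = C1 - 2*log(cos(a))/9 - 21*sin(4*a/3)/20


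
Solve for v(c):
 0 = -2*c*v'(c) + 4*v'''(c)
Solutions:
 v(c) = C1 + Integral(C2*airyai(2^(2/3)*c/2) + C3*airybi(2^(2/3)*c/2), c)


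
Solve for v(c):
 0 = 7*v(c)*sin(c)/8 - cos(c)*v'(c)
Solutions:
 v(c) = C1/cos(c)^(7/8)


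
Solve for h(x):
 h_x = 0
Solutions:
 h(x) = C1


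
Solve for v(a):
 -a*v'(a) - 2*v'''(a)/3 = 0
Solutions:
 v(a) = C1 + Integral(C2*airyai(-2^(2/3)*3^(1/3)*a/2) + C3*airybi(-2^(2/3)*3^(1/3)*a/2), a)


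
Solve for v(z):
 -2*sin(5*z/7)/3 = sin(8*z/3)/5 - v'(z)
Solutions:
 v(z) = C1 - 14*cos(5*z/7)/15 - 3*cos(8*z/3)/40


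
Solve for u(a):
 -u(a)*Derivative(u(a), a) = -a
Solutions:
 u(a) = -sqrt(C1 + a^2)
 u(a) = sqrt(C1 + a^2)


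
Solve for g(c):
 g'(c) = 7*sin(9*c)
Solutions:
 g(c) = C1 - 7*cos(9*c)/9


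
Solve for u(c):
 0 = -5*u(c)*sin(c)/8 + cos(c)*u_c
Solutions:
 u(c) = C1/cos(c)^(5/8)


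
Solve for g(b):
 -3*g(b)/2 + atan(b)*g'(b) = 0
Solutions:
 g(b) = C1*exp(3*Integral(1/atan(b), b)/2)


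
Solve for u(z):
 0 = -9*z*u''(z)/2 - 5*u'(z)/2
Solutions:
 u(z) = C1 + C2*z^(4/9)


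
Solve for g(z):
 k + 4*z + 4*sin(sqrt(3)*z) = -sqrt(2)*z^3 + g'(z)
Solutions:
 g(z) = C1 + k*z + sqrt(2)*z^4/4 + 2*z^2 - 4*sqrt(3)*cos(sqrt(3)*z)/3


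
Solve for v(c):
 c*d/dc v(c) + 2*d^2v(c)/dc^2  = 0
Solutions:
 v(c) = C1 + C2*erf(c/2)


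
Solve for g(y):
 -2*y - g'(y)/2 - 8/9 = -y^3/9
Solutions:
 g(y) = C1 + y^4/18 - 2*y^2 - 16*y/9


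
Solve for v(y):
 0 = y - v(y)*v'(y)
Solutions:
 v(y) = -sqrt(C1 + y^2)
 v(y) = sqrt(C1 + y^2)


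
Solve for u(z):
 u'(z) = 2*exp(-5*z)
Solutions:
 u(z) = C1 - 2*exp(-5*z)/5


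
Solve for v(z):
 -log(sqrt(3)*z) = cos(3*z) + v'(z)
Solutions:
 v(z) = C1 - z*log(z) - z*log(3)/2 + z - sin(3*z)/3


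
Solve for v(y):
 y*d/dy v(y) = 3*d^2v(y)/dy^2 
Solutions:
 v(y) = C1 + C2*erfi(sqrt(6)*y/6)


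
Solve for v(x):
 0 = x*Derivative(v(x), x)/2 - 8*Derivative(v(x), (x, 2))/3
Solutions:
 v(x) = C1 + C2*erfi(sqrt(6)*x/8)


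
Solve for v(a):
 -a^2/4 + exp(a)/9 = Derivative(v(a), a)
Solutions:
 v(a) = C1 - a^3/12 + exp(a)/9


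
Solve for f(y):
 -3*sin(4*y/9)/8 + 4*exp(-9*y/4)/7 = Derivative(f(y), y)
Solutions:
 f(y) = C1 + 27*cos(4*y/9)/32 - 16*exp(-9*y/4)/63


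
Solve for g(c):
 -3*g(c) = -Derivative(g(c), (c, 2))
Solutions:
 g(c) = C1*exp(-sqrt(3)*c) + C2*exp(sqrt(3)*c)


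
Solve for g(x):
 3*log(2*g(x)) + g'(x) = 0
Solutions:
 Integral(1/(log(_y) + log(2)), (_y, g(x)))/3 = C1 - x


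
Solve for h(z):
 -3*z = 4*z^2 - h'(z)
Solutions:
 h(z) = C1 + 4*z^3/3 + 3*z^2/2


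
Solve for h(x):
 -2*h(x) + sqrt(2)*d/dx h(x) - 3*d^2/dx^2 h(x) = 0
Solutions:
 h(x) = (C1*sin(sqrt(22)*x/6) + C2*cos(sqrt(22)*x/6))*exp(sqrt(2)*x/6)


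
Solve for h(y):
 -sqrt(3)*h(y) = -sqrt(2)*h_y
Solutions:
 h(y) = C1*exp(sqrt(6)*y/2)
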